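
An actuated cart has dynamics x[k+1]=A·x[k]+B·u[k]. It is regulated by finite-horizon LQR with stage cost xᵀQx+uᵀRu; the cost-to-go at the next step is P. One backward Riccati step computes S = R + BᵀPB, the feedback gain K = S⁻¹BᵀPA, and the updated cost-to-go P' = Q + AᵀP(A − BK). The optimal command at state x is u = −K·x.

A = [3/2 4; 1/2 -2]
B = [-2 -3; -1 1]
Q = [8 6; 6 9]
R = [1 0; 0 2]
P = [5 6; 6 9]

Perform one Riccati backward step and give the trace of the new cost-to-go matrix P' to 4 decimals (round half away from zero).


BᵀP = [-16.0000 -21.0000; -9.0000 -9.0000]
S = R + BᵀPB = [1 0; 0 2] + [53.0000 27.0000; 27.0000 18.0000] = [54.0000 27.0000; 27.0000 20.0000]
BᵀPA = [-34.5000 -22.0000; -18.0000 -18.0000]
K = S⁻¹·BᵀPA = [-0.5812 0.1311; -0.1154 -1.0769]
A−BK = [-0.0085 1.0313; 0.0342 -0.7920]
AᵀP(A−BK) = [0.3718 0.1368; 0.1368 3.4986]
P' = Q + AᵀP(A−BK) = [8.3718 6.1368; 6.1368 12.4986]
tr(P') = 20.8704

20.8704


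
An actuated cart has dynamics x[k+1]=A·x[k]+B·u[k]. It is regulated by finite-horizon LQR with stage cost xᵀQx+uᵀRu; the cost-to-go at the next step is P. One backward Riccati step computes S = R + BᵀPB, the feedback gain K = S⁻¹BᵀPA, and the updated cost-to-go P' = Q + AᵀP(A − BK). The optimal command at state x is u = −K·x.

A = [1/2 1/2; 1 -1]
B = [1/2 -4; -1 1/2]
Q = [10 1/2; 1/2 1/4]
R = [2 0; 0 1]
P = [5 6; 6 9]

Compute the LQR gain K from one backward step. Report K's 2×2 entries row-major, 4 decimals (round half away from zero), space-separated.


-0.6064 0.5247 -0.3600 0.0882

BᵀP = [-3.5000 -6.0000; -17.0000 -19.5000]
S = R + BᵀPB = [2 0; 0 1] + [4.2500 11.0000; 11.0000 58.2500] = [6.2500 11.0000; 11.0000 59.2500]
BᵀPA = [-7.7500 4.2500; -28.0000 11.0000]
K = S⁻¹·BᵀPA = [-0.6064 0.5247; -0.3600 0.0882]
A−BK = [-0.6368 0.5906; 0.5736 -0.5194]
AᵀP(A−BK) = [1.4705 -1.2128; -1.2128 1.0494]
P' = Q + AᵀP(A−BK) = [11.4705 -0.7128; -0.7128 1.2994]
tr(P') = 12.7699


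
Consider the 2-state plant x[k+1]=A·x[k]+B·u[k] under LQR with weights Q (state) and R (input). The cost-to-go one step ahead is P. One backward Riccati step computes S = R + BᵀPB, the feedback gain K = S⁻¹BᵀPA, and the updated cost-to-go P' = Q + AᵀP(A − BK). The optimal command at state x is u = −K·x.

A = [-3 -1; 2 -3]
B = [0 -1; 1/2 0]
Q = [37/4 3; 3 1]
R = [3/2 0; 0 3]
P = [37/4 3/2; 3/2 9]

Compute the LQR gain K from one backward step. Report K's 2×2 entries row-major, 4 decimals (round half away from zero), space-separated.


BᵀP = [0.7500 4.5000; -9.2500 -1.5000]
S = R + BᵀPB = [3/2 0; 0 3] + [2.2500 -0.7500; -0.7500 9.2500] = [3.7500 -0.7500; -0.7500 12.2500]
BᵀPA = [6.7500 -14.2500; 24.7500 13.7500]
K = S⁻¹·BᵀPA = [2.2314 -3.6198; 2.1570 0.9008]
A−BK = [-0.8430 -0.0992; 0.8843 -1.1901]
AᵀP(A−BK) = [32.8017 -13.6116; -13.6116 35.2810]
P' = Q + AᵀP(A−BK) = [42.0517 -10.6116; -10.6116 36.2810]
tr(P') = 78.3326

2.2314 -3.6198 2.1570 0.9008


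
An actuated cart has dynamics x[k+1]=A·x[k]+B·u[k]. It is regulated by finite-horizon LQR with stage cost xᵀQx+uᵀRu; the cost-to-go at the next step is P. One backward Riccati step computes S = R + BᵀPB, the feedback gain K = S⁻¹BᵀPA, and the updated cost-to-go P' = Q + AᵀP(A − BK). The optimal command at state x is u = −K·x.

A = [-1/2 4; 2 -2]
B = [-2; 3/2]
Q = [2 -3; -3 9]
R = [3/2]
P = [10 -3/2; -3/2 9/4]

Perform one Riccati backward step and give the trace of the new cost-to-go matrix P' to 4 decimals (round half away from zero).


BᵀP = [-22.2500 6.3750]
S = R + BᵀPB = [3/2] + [54.0625] = [55.5625]
BᵀPA = [23.8750 -101.7500]
K = S⁻¹·BᵀPA = [0.4297 -1.8313]
A−BK = [0.3594 0.3375; 1.3555 0.7469]
AᵀP(A−BK) = [4.2410 1.2216; 1.2216 6.6682]
P' = Q + AᵀP(A−BK) = [6.2410 -1.7784; -1.7784 15.6682]
tr(P') = 21.9092

21.9092


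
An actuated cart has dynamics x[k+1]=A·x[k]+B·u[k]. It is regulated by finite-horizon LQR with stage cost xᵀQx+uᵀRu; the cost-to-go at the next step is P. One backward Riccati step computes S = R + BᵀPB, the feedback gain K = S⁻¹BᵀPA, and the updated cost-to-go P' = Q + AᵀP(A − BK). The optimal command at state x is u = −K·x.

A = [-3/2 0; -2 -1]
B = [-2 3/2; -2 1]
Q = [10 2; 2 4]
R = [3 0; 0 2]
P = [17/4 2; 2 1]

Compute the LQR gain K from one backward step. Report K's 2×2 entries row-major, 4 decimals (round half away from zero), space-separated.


0.4762 0.0952 -0.4728 -0.0885

BᵀP = [-12.5000 -6.0000; 8.3750 4.0000]
S = R + BᵀPB = [3 0; 0 2] + [37.0000 -24.7500; -24.7500 16.5625] = [40.0000 -24.7500; -24.7500 18.5625]
BᵀPA = [30.7500 6.0000; -20.5625 -4.0000]
K = S⁻¹·BᵀPA = [0.4762 0.0952; -0.4728 -0.0885]
A−BK = [0.1616 0.3232; -0.5748 -0.7210]
AᵀP(A−BK) = [1.1972 0.2516; 0.2516 0.0746]
P' = Q + AᵀP(A−BK) = [11.1972 2.2516; 2.2516 4.0746]
tr(P') = 15.2718


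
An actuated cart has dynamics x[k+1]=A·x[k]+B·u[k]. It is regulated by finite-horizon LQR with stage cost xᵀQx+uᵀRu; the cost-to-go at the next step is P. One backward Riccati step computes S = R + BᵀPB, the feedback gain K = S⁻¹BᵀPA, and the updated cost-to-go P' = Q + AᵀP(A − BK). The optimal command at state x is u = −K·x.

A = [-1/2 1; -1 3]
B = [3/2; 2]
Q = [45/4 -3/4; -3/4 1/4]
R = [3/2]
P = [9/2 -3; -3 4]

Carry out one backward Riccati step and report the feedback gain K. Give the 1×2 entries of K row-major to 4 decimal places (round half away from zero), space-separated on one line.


-0.4026 1.1688

BᵀP = [0.7500 3.5000]
S = R + BᵀPB = [3/2] + [8.1250] = [9.6250]
BᵀPA = [-3.8750 11.2500]
K = S⁻¹·BᵀPA = [-0.4026 1.1688]
A−BK = [0.1039 -0.7532; -0.1948 0.6623]
AᵀP(A−BK) = [0.5649 -2.2208; -2.2208 9.3506]
P' = Q + AᵀP(A−BK) = [11.8149 -2.9708; -2.9708 9.6006]
tr(P') = 21.4156


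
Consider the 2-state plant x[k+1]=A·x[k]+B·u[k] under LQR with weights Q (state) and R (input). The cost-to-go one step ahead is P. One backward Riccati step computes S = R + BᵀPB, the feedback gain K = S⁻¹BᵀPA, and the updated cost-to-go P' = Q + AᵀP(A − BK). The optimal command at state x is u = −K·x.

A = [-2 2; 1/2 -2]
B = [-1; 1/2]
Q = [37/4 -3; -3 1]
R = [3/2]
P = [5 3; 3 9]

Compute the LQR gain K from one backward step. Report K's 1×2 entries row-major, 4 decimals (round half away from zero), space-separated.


1.3478 -1.7391

BᵀP = [-3.5000 1.5000]
S = R + BᵀPB = [3/2] + [4.2500] = [5.7500]
BᵀPA = [7.7500 -10.0000]
K = S⁻¹·BᵀPA = [1.3478 -1.7391]
A−BK = [-0.6522 0.2609; -0.1739 -1.1304]
AᵀP(A−BK) = [5.8043 -0.5217; -0.5217 14.6087]
P' = Q + AᵀP(A−BK) = [15.0543 -3.5217; -3.5217 15.6087]
tr(P') = 30.6630


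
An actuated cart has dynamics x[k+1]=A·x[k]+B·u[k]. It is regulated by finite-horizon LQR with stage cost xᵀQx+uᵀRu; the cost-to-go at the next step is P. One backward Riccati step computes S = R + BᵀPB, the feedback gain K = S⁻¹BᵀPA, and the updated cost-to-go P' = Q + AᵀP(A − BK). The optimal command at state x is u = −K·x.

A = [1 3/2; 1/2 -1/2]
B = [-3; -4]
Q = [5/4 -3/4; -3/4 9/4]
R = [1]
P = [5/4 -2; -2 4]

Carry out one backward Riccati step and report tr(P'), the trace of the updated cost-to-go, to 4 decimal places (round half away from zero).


BᵀP = [4.2500 -10.0000]
S = R + BᵀPB = [1] + [27.2500] = [28.2500]
BᵀPA = [-0.7500 11.3750]
K = S⁻¹·BᵀPA = [-0.0265 0.4027]
A−BK = [0.9204 2.7080; 0.3938 1.1106]
AᵀP(A−BK) = [0.2301 0.6770; 0.6770 2.2323]
P' = Q + AᵀP(A−BK) = [1.4801 -0.0730; -0.0730 4.4823]
tr(P') = 5.9624

5.9624


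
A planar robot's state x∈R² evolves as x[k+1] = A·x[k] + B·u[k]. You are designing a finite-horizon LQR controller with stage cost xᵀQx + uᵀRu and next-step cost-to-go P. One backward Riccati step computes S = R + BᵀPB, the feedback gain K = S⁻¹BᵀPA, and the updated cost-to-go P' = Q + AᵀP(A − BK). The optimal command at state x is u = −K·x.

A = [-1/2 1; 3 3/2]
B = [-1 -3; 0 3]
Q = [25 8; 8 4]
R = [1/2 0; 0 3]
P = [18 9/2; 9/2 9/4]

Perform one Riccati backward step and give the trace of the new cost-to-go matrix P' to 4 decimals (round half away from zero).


35.5686

BᵀP = [-18.0000 -4.5000; -40.5000 -6.7500]
S = R + BᵀPB = [1/2 0; 0 3] + [18.0000 40.5000; 40.5000 101.2500] = [18.5000 40.5000; 40.5000 104.2500]
BᵀPA = [-4.5000 -24.7500; 0.0000 -50.6250]
K = S⁻¹·BᵀPA = [-1.6268 -1.8375; 0.6320 0.2282]
A−BK = [-0.2308 -0.1528; 1.1040 0.8153]
AᵀP(A−BK) = [3.9295 2.9815; 2.9815 2.6391]
P' = Q + AᵀP(A−BK) = [28.9295 10.9815; 10.9815 6.6391]
tr(P') = 35.5686


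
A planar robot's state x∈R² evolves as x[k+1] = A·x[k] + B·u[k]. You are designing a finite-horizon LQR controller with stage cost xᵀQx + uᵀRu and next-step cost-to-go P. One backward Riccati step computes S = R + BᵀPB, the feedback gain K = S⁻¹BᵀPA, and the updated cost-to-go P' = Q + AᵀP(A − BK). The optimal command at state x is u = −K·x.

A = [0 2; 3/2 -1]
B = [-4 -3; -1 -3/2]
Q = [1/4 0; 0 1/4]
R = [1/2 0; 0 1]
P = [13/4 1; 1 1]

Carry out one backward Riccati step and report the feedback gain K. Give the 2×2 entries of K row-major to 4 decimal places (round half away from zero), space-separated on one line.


BᵀP = [-14.0000 -5.0000; -11.2500 -4.5000]
S = R + BᵀPB = [1/2 0; 0 1] + [61.0000 49.5000; 49.5000 40.5000] = [61.5000 49.5000; 49.5000 41.5000]
BᵀPA = [-7.5000 -23.0000; -6.7500 -18.0000]
K = S⁻¹·BᵀPA = [0.2243 -0.6225; -0.4301 0.3088]
A−BK = [-0.3934 0.4363; 1.0790 -1.1593]
AᵀP(A−BK) = [1.0285 -1.0846; -1.0846 1.2402]
P' = Q + AᵀP(A−BK) = [1.2785 -1.0846; -1.0846 1.4902]
tr(P') = 2.7687

0.2243 -0.6225 -0.4301 0.3088


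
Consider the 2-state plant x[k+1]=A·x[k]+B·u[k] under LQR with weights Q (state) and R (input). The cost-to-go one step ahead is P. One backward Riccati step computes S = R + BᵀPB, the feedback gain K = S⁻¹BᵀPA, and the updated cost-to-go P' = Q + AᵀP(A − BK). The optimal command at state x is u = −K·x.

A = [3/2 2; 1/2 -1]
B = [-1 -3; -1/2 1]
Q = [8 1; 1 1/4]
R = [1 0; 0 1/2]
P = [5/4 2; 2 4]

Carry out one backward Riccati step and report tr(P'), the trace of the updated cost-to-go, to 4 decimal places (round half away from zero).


BᵀP = [-2.2500 -4.0000; -1.7500 -2.0000]
S = R + BᵀPB = [1 0; 0 1/2] + [4.2500 2.7500; 2.7500 3.2500] = [5.2500 2.7500; 2.7500 3.7500]
BᵀPA = [-5.3750 -0.5000; -3.6250 -1.5000]
K = S⁻¹·BᵀPA = [-0.8402 0.1856; -0.3505 -0.5361]
A−BK = [-0.3918 0.5773; 0.4304 -0.3711]
AᵀP(A−BK) = [1.0258 -0.1959; -0.1959 0.2887]
P' = Q + AᵀP(A−BK) = [9.0258 0.8041; 0.8041 0.5387]
tr(P') = 9.5644

9.5644


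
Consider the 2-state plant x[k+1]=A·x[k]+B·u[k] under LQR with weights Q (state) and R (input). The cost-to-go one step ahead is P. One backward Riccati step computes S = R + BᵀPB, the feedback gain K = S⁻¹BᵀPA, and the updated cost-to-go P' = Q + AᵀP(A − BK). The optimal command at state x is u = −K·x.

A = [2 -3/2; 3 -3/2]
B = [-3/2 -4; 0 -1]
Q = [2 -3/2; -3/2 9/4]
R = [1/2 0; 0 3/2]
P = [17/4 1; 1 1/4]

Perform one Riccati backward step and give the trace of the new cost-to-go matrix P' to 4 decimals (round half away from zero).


5.0097

BᵀP = [-6.3750 -1.5000; -18.0000 -4.2500]
S = R + BᵀPB = [1/2 0; 0 3/2] + [9.5625 27.0000; 27.0000 76.2500] = [10.0625 27.0000; 27.0000 77.7500]
BᵀPA = [-17.2500 11.8125; -48.7500 33.3750]
K = S⁻¹·BᵀPA = [-0.4673 0.3242; -0.4647 0.3167]
A−BK = [-0.5599 0.2530; 2.5353 -1.1833]
AᵀP(A−BK) = [0.5334 -0.3446; -0.3446 0.2263]
P' = Q + AᵀP(A−BK) = [2.5334 -1.8446; -1.8446 2.4763]
tr(P') = 5.0097


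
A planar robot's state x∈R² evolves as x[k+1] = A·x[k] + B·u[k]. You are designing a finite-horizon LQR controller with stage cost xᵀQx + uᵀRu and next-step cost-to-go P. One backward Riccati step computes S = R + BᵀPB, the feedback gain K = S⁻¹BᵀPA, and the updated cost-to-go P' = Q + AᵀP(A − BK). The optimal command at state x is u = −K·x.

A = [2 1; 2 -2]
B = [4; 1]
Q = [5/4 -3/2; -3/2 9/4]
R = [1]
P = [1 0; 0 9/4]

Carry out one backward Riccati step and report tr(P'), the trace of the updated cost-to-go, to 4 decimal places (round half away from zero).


BᵀP = [4.0000 2.2500]
S = R + BᵀPB = [1] + [18.2500] = [19.2500]
BᵀPA = [12.5000 -0.5000]
K = S⁻¹·BᵀPA = [0.6494 -0.0260]
A−BK = [-0.5974 1.1039; 1.3506 -1.9740]
AᵀP(A−BK) = [4.8831 -6.6753; -6.6753 9.9870]
P' = Q + AᵀP(A−BK) = [6.1331 -8.1753; -8.1753 12.2370]
tr(P') = 18.3701

18.3701


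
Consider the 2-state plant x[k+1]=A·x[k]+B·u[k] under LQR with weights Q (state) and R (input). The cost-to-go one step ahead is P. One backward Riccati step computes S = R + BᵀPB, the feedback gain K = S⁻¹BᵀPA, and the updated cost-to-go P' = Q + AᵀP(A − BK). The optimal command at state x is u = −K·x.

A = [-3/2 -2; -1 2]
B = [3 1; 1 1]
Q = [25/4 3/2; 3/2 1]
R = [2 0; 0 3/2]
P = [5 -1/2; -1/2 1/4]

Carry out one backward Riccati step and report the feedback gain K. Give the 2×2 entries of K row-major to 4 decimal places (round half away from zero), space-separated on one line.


BᵀP = [14.5000 -1.2500; 4.5000 -0.2500]
S = R + BᵀPB = [2 0; 0 3/2] + [42.2500 13.2500; 13.2500 4.2500] = [44.2500 13.2500; 13.2500 5.7500]
BᵀPA = [-20.5000 -31.5000; -6.5000 -9.5000]
K = S⁻¹·BᵀPA = [-0.4025 -0.7005; -0.2029 -0.0380]
A−BK = [-0.0895 0.1395; -0.3946 2.7385]
AᵀP(A−BK) = [0.4295 0.3930; 0.3930 2.5737]
P' = Q + AᵀP(A−BK) = [6.6795 1.8930; 1.8930 3.5737]
tr(P') = 10.2532

-0.4025 -0.7005 -0.2029 -0.0380


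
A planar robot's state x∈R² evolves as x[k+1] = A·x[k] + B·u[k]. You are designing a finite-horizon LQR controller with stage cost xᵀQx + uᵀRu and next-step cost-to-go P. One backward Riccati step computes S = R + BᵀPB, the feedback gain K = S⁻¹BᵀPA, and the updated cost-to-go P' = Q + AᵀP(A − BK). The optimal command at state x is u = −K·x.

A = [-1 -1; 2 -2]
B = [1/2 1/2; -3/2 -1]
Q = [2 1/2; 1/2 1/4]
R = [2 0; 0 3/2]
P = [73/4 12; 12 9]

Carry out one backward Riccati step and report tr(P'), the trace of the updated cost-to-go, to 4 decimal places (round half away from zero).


BᵀP = [-8.8750 -7.5000; -2.8750 -3.0000]
S = R + BᵀPB = [2 0; 0 3/2] + [6.8125 3.0625; 3.0625 1.5625] = [8.8125 3.0625; 3.0625 3.0625]
BᵀPA = [-6.1250 23.8750; -3.1250 8.8750]
K = S⁻¹·BᵀPA = [-0.5217 2.6087; -0.4987 0.2893]
A−BK = [-0.4898 -2.4490; 0.7187 2.2023]
AᵀP(A−BK) = [1.4960 -0.8678; -0.8678 37.4002]
P' = Q + AᵀP(A−BK) = [3.4960 -0.3678; -0.3678 37.6502]
tr(P') = 41.1462

41.1462


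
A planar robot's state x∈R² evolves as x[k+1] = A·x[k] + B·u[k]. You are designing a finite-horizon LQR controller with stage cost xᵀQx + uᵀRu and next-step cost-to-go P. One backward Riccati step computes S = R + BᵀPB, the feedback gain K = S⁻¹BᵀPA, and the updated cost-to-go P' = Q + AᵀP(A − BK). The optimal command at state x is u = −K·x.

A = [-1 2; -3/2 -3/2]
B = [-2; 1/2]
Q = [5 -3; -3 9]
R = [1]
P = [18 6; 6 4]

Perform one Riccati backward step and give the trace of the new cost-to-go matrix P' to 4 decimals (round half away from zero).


24.8871

BᵀP = [-33.0000 -10.0000]
S = R + BᵀPB = [1] + [61.0000] = [62.0000]
BᵀPA = [48.0000 -51.0000]
K = S⁻¹·BᵀPA = [0.7742 -0.8226]
A−BK = [0.5484 0.3548; -1.8871 -1.0887]
AᵀP(A−BK) = [7.8387 3.4839; 3.4839 3.0484]
P' = Q + AᵀP(A−BK) = [12.8387 0.4839; 0.4839 12.0484]
tr(P') = 24.8871


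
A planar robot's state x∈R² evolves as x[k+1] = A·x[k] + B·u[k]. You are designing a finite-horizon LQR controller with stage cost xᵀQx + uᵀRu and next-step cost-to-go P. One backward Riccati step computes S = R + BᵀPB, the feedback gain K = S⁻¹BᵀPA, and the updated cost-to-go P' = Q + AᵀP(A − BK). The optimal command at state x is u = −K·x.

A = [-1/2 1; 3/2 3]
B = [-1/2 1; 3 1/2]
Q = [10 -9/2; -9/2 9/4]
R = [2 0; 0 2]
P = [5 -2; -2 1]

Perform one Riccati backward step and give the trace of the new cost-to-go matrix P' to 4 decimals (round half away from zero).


14.0096

BᵀP = [-8.5000 4.0000; 4.0000 -1.5000]
S = R + BᵀPB = [2 0; 0 2] + [16.2500 -6.5000; -6.5000 3.2500] = [18.2500 -6.5000; -6.5000 5.2500]
BᵀPA = [10.2500 3.5000; -4.2500 -0.5000]
K = S⁻¹·BᵀPA = [0.4889 0.2824; -0.2042 0.2544]
A−BK = [-0.0513 0.8868; 0.1354 2.0257]
AᵀP(A−BK) = [0.6208 0.1867; 0.1867 1.1389]
P' = Q + AᵀP(A−BK) = [10.6208 -4.3133; -4.3133 3.3889]
tr(P') = 14.0096


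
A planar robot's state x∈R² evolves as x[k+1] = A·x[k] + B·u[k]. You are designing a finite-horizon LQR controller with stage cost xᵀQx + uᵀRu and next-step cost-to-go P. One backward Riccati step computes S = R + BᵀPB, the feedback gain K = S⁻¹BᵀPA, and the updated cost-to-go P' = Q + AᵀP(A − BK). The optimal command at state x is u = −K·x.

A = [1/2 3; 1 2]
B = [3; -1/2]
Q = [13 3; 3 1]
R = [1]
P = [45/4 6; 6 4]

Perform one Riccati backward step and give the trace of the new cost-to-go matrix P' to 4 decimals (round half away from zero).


BᵀP = [30.7500 16.0000]
S = R + BᵀPB = [1] + [84.2500] = [85.2500]
BᵀPA = [31.3750 124.2500]
K = S⁻¹·BᵀPA = [0.3680 1.4575]
A−BK = [-0.6041 -1.3724; 1.1840 2.7287]
AᵀP(A−BK) = [1.2654 3.1466; 3.1466 8.1584]
P' = Q + AᵀP(A−BK) = [14.2654 6.1466; 6.1466 9.1584]
tr(P') = 23.4238

23.4238


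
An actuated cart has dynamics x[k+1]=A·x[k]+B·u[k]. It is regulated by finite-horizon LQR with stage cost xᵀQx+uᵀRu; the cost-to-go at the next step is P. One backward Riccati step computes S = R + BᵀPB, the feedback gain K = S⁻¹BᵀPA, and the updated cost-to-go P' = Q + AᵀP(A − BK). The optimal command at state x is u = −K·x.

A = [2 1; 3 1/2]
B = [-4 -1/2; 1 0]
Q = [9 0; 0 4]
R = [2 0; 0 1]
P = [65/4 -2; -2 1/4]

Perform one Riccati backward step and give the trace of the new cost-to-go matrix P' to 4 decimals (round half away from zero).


BᵀP = [-67.0000 8.2500; -8.1250 1.0000]
S = R + BᵀPB = [2 0; 0 1] + [276.2500 33.5000; 33.5000 4.0625] = [278.2500 33.5000; 33.5000 5.0625]
BᵀPA = [-109.2500 -62.8750; -13.2500 -7.6250]
K = S⁻¹·BᵀPA = [-0.3813 -0.2195; -0.0941 -0.0536]
A−BK = [0.4277 0.0951; 3.3813 0.7195]
AᵀP(A−BK) = [0.3458 0.1830; 0.1830 0.1019]
P' = Q + AᵀP(A−BK) = [9.3458 0.1830; 0.1830 4.1019]
tr(P') = 13.4477

13.4477


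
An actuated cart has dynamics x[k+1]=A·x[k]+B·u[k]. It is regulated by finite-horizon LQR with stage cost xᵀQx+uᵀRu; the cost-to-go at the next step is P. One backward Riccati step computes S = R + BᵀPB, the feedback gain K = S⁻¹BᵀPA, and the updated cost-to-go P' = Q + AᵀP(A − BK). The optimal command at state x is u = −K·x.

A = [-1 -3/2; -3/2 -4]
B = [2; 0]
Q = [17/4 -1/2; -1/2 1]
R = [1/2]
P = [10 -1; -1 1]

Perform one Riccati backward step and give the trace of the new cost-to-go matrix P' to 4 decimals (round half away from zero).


BᵀP = [20.0000 -2.0000]
S = R + BᵀPB = [1/2] + [40.0000] = [40.5000]
BᵀPA = [-17.0000 -22.0000]
K = S⁻¹·BᵀPA = [-0.4198 -0.5432]
A−BK = [-0.1605 -0.4136; -1.5000 -4.0000]
AᵀP(A−BK) = [2.1142 5.5154; 5.5154 14.5494]
P' = Q + AᵀP(A−BK) = [6.3642 5.0154; 5.0154 15.5494]
tr(P') = 21.9136

21.9136


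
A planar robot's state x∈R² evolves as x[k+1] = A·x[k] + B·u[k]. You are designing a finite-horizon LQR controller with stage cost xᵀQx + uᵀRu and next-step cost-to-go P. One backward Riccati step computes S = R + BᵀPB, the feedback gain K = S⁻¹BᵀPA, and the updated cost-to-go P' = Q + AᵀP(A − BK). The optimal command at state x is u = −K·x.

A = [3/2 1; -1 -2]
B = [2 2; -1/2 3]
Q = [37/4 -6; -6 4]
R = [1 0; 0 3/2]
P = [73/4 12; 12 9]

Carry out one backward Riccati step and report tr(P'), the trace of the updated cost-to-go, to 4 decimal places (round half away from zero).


14.9289

BᵀP = [30.5000 19.5000; 72.5000 51.0000]
S = R + BᵀPB = [1 0; 0 3/2] + [51.2500 119.5000; 119.5000 298.0000] = [52.2500 119.5000; 119.5000 299.5000]
BᵀPA = [26.2500 -8.5000; 57.7500 -29.5000]
K = S⁻¹·BᵀPA = [0.7020 0.7157; -0.0873 -0.3841]
A−BK = [0.2706 0.3367; -0.3872 -0.4900]
AᵀP(A−BK) = [0.6752 0.7674; 0.7674 1.0037]
P' = Q + AᵀP(A−BK) = [9.9252 -5.2326; -5.2326 5.0037]
tr(P') = 14.9289


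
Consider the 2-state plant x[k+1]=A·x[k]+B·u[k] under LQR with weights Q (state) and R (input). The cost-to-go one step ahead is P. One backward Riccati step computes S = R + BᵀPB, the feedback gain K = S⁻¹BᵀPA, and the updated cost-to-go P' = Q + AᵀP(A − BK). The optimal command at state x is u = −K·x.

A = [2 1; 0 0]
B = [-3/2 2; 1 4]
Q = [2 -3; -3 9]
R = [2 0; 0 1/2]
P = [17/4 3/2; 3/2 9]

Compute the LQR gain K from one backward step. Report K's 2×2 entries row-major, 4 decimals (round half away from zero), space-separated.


BᵀP = [-4.8750 6.7500; 14.5000 39.0000]
S = R + BᵀPB = [2 0; 0 1/2] + [14.0625 17.2500; 17.2500 185.0000] = [16.0625 17.2500; 17.2500 185.5000]
BᵀPA = [-9.7500 -4.8750; 29.0000 14.5000]
K = S⁻¹·BᵀPA = [-0.8609 -0.4304; 0.2364 0.1182]
A−BK = [0.2359 0.1180; -0.0847 -0.0423]
AᵀP(A−BK) = [1.7513 0.8756; 0.8756 0.4378]
P' = Q + AᵀP(A−BK) = [3.7513 -2.1244; -2.1244 9.4378]
tr(P') = 13.1891

-0.8609 -0.4304 0.2364 0.1182


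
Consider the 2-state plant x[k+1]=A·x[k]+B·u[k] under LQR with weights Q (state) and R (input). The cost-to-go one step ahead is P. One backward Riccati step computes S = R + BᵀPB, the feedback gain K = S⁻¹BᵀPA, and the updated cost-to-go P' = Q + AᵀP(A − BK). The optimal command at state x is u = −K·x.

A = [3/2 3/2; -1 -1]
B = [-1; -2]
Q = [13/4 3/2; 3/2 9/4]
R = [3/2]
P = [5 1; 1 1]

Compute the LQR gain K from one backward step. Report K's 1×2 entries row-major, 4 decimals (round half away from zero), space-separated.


-0.5172 -0.5172

BᵀP = [-7.0000 -3.0000]
S = R + BᵀPB = [3/2] + [13.0000] = [14.5000]
BᵀPA = [-7.5000 -7.5000]
K = S⁻¹·BᵀPA = [-0.5172 -0.5172]
A−BK = [0.9828 0.9828; -2.0345 -2.0345]
AᵀP(A−BK) = [5.3707 5.3707; 5.3707 5.3707]
P' = Q + AᵀP(A−BK) = [8.6207 6.8707; 6.8707 7.6207]
tr(P') = 16.2414


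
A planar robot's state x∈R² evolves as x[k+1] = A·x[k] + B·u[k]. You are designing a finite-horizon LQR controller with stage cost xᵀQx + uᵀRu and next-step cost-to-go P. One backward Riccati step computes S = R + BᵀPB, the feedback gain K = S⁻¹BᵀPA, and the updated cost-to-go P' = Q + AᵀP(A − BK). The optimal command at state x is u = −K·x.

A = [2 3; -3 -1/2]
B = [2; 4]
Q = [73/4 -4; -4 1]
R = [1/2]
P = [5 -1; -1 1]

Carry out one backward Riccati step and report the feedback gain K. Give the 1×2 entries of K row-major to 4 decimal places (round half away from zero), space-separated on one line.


BᵀP = [6.0000 2.0000]
S = R + BᵀPB = [1/2] + [20.0000] = [20.5000]
BᵀPA = [6.0000 17.0000]
K = S⁻¹·BᵀPA = [0.2927 0.8293]
A−BK = [1.4146 1.3415; -4.1707 -3.8171]
AᵀP(A−BK) = [39.2439 36.5244; 36.5244 34.1524]
P' = Q + AᵀP(A−BK) = [57.4939 32.5244; 32.5244 35.1524]
tr(P') = 92.6463

0.2927 0.8293


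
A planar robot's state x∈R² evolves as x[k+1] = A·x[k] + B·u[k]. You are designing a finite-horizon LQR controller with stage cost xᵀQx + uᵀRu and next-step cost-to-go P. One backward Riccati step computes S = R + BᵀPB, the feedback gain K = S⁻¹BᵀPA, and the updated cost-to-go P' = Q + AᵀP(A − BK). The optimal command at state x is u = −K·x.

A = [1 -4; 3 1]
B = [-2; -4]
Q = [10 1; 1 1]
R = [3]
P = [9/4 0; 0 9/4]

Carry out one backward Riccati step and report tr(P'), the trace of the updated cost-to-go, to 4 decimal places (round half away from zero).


49.3906

BᵀP = [-4.5000 -9.0000]
S = R + BᵀPB = [3] + [45.0000] = [48.0000]
BᵀPA = [-31.5000 9.0000]
K = S⁻¹·BᵀPA = [-0.6563 0.1875]
A−BK = [-0.3125 -3.6250; 0.3750 1.7500]
AᵀP(A−BK) = [1.8281 3.6563; 3.6563 36.5625]
P' = Q + AᵀP(A−BK) = [11.8281 4.6563; 4.6563 37.5625]
tr(P') = 49.3906


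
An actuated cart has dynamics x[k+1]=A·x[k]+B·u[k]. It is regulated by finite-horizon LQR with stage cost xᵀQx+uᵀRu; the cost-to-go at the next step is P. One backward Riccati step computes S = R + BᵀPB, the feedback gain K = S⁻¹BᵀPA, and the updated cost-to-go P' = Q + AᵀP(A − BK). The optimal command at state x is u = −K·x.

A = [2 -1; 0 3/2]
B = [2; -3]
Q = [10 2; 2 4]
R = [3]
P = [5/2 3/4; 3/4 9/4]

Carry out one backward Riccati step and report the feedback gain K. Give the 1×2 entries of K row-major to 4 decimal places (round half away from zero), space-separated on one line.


BᵀP = [2.7500 -5.2500]
S = R + BᵀPB = [3] + [21.2500] = [24.2500]
BᵀPA = [5.5000 -10.6250]
K = S⁻¹·BᵀPA = [0.2268 -0.4381]
A−BK = [1.5464 -0.1237; 0.6804 0.1856]
AᵀP(A−BK) = [8.7526 -0.3402; -0.3402 0.6572]
P' = Q + AᵀP(A−BK) = [18.7526 1.6598; 1.6598 4.6572]
tr(P') = 23.4098

0.2268 -0.4381


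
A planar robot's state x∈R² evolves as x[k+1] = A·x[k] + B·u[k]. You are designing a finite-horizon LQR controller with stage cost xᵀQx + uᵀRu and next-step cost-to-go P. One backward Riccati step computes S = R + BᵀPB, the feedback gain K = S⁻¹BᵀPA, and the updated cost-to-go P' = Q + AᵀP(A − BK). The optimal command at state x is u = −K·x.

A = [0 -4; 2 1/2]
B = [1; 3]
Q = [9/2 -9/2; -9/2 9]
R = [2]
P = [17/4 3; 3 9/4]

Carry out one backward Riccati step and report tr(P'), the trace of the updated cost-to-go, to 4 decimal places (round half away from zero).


BᵀP = [13.2500 9.7500]
S = R + BᵀPB = [2] + [42.5000] = [44.5000]
BᵀPA = [19.5000 -48.1250]
K = S⁻¹·BᵀPA = [0.4382 -1.0815]
A−BK = [-0.4382 -2.9185; 0.6854 3.7444]
AᵀP(A−BK) = [0.4551 -0.6615; -0.6615 4.5172]
P' = Q + AᵀP(A−BK) = [4.9551 -5.1615; -5.1615 13.5172]
tr(P') = 18.4723

18.4723


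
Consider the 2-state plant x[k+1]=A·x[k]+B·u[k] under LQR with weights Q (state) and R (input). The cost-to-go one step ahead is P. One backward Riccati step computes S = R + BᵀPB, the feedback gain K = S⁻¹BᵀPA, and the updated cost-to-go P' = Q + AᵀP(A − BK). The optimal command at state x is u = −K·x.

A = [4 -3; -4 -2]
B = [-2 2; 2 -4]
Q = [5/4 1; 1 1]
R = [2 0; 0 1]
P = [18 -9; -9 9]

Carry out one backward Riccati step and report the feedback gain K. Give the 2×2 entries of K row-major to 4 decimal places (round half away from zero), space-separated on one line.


BᵀP = [-54.0000 36.0000; 72.0000 -54.0000]
S = R + BᵀPB = [2 0; 0 1] + [180.0000 -252.0000; -252.0000 360.0000] = [182.0000 -252.0000; -252.0000 361.0000]
BᵀPA = [-360.0000 90.0000; 504.0000 -108.0000]
K = S⁻¹·BᵀPA = [-1.3430 2.3995; 0.4586 1.3758]
A−BK = [0.3967 -0.9527; 0.5205 -1.2957]
AᵀP(A−BK) = [5.3722 -9.5978; -9.5978 22.6351]
P' = Q + AᵀP(A−BK) = [6.6222 -8.5978; -8.5978 23.6351]
tr(P') = 30.2573

-1.3430 2.3995 0.4586 1.3758


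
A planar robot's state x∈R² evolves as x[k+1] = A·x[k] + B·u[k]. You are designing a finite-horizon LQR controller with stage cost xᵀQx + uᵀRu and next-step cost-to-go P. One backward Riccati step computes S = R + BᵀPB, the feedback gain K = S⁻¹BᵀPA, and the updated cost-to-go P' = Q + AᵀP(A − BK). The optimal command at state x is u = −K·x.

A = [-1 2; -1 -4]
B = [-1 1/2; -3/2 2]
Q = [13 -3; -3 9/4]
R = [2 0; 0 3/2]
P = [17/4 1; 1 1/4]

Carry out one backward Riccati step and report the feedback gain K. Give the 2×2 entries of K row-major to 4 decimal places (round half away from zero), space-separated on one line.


BᵀP = [-5.7500 -1.3750; 4.1250 1.0000]
S = R + BᵀPB = [2 0; 0 3/2] + [7.8125 -5.6250; -5.6250 4.0625] = [9.8125 -5.6250; -5.6250 5.5625]
BᵀPA = [7.1250 -6.0000; -5.1250 4.2500]
K = S⁻¹·BᵀPA = [0.4710 -0.4127; -0.4451 0.3467]
A−BK = [-0.3065 1.4139; 0.5966 -5.3124]
AᵀP(A−BK) = [0.8633 -0.7826; -0.7826 1.0502]
P' = Q + AᵀP(A−BK) = [13.8633 -3.7826; -3.7826 3.3002]
tr(P') = 17.1635

0.4710 -0.4127 -0.4451 0.3467


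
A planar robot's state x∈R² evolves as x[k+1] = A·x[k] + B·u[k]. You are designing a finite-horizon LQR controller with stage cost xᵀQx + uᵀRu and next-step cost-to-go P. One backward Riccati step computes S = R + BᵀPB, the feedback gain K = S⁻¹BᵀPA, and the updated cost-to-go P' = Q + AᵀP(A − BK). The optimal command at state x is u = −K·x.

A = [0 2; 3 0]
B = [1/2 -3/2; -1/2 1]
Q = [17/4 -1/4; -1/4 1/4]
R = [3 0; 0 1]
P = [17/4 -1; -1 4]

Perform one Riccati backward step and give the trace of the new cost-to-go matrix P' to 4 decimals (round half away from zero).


BᵀP = [2.6250 -2.5000; -7.3750 5.5000]
S = R + BᵀPB = [3 0; 0 1] + [2.5625 -6.4375; -6.4375 16.5625] = [5.5625 -6.4375; -6.4375 17.5625]
BᵀPA = [-7.5000 5.2500; 16.5000 -14.7500]
K = S⁻¹·BᵀPA = [-0.4533 -0.0489; 0.7733 -0.8578]
A−BK = [1.3867 0.7378; 2.0000 0.8333]
AᵀP(A−BK) = [19.8400 7.7867; 7.7867 4.6044]
P' = Q + AᵀP(A−BK) = [24.0900 7.5367; 7.5367 4.8544]
tr(P') = 28.9444

28.9444


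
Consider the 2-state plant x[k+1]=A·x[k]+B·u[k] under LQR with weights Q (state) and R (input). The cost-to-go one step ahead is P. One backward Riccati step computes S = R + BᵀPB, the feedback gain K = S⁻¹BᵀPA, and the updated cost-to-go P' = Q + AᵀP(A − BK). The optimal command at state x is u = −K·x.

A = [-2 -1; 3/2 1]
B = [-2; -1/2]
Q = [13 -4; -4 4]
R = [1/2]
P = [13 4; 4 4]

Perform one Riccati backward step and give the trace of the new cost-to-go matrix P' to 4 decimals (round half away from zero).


30.3984

BᵀP = [-28.0000 -10.0000]
S = R + BᵀPB = [1/2] + [61.0000] = [61.5000]
BᵀPA = [41.0000 18.0000]
K = S⁻¹·BᵀPA = [0.6667 0.2927]
A−BK = [-0.6667 -0.4146; 1.8333 1.1463]
AᵀP(A−BK) = [9.6667 6.0000; 6.0000 3.7317]
P' = Q + AᵀP(A−BK) = [22.6667 2.0000; 2.0000 7.7317]
tr(P') = 30.3984


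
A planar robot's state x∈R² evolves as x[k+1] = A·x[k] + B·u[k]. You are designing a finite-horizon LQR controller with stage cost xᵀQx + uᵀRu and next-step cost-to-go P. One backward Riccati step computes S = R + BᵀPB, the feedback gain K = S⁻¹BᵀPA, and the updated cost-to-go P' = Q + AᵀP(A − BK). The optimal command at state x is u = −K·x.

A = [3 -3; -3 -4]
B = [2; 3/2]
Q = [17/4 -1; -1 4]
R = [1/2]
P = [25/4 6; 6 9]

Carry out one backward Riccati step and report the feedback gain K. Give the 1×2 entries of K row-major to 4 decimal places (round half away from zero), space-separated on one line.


BᵀP = [21.5000 25.5000]
S = R + BᵀPB = [1/2] + [81.2500] = [81.7500]
BᵀPA = [-12.0000 -166.5000]
K = S⁻¹·BᵀPA = [-0.1468 -2.0367]
A−BK = [3.2936 1.0734; -2.7798 -0.9450]
AᵀP(A−BK) = [27.4885 9.3096; 9.3096 5.1399]
P' = Q + AᵀP(A−BK) = [31.7385 8.3096; 8.3096 9.1399]
tr(P') = 40.8784

-0.1468 -2.0367


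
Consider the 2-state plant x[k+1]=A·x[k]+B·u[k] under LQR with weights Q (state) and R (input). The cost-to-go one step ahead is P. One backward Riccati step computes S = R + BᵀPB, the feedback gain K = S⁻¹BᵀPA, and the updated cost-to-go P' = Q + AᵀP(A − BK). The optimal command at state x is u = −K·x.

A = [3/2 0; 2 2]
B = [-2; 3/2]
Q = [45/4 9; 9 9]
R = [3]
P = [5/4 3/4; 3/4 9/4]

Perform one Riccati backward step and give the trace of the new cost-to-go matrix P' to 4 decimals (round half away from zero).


43.5876

BᵀP = [-1.3750 1.8750]
S = R + BᵀPB = [3] + [5.5625] = [8.5625]
BᵀPA = [1.6875 3.7500]
K = S⁻¹·BᵀPA = [0.1971 0.4380]
A−BK = [1.8942 0.8759; 1.7044 1.3431]
AᵀP(A−BK) = [15.9799 10.5109; 10.5109 7.3577]
P' = Q + AᵀP(A−BK) = [27.2299 19.5109; 19.5109 16.3577]
tr(P') = 43.5876


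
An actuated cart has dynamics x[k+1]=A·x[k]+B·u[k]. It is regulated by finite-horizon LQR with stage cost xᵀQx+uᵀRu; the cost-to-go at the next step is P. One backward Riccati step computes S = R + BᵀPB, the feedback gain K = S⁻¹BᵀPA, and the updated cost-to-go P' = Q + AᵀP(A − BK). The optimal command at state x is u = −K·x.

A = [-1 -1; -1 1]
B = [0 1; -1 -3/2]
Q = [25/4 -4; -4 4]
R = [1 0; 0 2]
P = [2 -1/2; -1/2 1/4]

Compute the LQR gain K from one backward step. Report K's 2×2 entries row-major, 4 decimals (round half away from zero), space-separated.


BᵀP = [0.5000 -0.2500; 2.7500 -0.8750]
S = R + BᵀPB = [1 0; 0 2] + [0.2500 0.8750; 0.8750 4.0625] = [1.2500 0.8750; 0.8750 6.0625]
BᵀPA = [-0.2500 -0.7500; -1.8750 -3.6250]
K = S⁻¹·BᵀPA = [0.0183 -0.2018; -0.3119 -0.5688]
A−BK = [-0.6881 -0.4312; -1.4495 -0.0550]
AᵀP(A−BK) = [0.6697 0.6330; 0.6330 1.0367]
P' = Q + AᵀP(A−BK) = [6.9197 -3.3670; -3.3670 5.0367]
tr(P') = 11.9564

0.0183 -0.2018 -0.3119 -0.5688


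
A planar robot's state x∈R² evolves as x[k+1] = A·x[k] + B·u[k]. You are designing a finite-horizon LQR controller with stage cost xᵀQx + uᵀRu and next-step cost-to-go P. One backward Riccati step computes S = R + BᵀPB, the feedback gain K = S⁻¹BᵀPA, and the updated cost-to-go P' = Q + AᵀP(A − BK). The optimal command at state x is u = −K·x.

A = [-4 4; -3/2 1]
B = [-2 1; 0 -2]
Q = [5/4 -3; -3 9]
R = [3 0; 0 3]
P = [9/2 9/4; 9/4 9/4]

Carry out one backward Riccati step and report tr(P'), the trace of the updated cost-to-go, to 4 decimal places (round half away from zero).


BᵀP = [-9.0000 -4.5000; 0.0000 -2.2500]
S = R + BᵀPB = [3 0; 0 3] + [18.0000 0.0000; 0.0000 4.5000] = [21.0000 0.0000; 0.0000 7.5000]
BᵀPA = [42.7500 -40.5000; 3.3750 -2.2500]
K = S⁻¹·BᵀPA = [2.0357 -1.9286; 0.4500 -0.3000]
A−BK = [-0.3786 0.4429; -0.6000 0.4000]
AᵀP(A−BK) = [15.5170 -14.4161; -14.4161 13.4679]
P' = Q + AᵀP(A−BK) = [16.7670 -17.4161; -17.4161 22.4679]
tr(P') = 39.2348

39.2348


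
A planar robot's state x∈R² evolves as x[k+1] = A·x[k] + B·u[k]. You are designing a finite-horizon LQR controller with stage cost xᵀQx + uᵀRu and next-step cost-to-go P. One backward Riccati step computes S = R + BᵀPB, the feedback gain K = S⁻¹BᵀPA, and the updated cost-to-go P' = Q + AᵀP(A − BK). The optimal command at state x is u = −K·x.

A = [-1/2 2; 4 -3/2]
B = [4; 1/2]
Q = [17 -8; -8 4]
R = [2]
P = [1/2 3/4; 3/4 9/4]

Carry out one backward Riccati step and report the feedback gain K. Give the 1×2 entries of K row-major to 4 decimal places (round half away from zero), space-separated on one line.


BᵀP = [2.3750 4.1250]
S = R + BᵀPB = [2] + [11.5625] = [13.5625]
BᵀPA = [15.3125 -1.4375]
K = S⁻¹·BᵀPA = [1.1290 -0.1060]
A−BK = [-5.0161 2.4240; 3.4355 -1.4470]
AᵀP(A−BK) = [15.8367 -5.8145; -5.8145 2.4101]
P' = Q + AᵀP(A−BK) = [32.8367 -13.8145; -13.8145 6.4101]
tr(P') = 39.2468

1.1290 -0.1060


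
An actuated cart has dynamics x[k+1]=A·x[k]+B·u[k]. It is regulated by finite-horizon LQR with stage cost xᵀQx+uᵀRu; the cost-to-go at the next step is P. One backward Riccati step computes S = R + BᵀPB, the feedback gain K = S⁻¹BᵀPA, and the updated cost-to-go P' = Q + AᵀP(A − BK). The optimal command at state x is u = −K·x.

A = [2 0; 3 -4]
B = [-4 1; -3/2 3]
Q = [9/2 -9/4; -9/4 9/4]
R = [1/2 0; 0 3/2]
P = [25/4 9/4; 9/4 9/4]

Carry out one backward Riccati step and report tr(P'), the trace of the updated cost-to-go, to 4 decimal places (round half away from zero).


10.6664

BᵀP = [-28.3750 -12.3750; 13.0000 9.0000]
S = R + BᵀPB = [1/2 0; 0 3/2] + [132.0625 -65.5000; -65.5000 40.0000] = [132.5625 -65.5000; -65.5000 41.5000]
BᵀPA = [-93.8750 49.5000; 53.0000 -36.0000]
K = S⁻¹·BᵀPA = [-0.3504 -0.2508; 0.7241 -1.2633]
A−BK = [-0.1256 0.2601; 0.3021 -0.5862]
AᵀP(A−BK) = [0.9811 -1.5884; -1.5884 2.9354]
P' = Q + AᵀP(A−BK) = [5.4811 -3.8384; -3.8384 5.1854]
tr(P') = 10.6664


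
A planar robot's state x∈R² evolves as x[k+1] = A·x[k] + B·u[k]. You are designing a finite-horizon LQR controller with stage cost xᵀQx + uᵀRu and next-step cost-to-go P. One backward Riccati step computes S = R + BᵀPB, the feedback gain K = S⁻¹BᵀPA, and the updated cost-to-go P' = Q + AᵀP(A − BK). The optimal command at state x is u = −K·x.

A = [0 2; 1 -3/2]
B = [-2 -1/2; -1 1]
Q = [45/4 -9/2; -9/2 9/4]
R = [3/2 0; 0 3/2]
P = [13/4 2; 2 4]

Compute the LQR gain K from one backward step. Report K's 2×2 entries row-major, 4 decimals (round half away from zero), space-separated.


BᵀP = [-8.5000 -8.0000; 0.3750 3.0000]
S = R + BᵀPB = [3/2 0; 0 3/2] + [25.0000 -3.7500; -3.7500 2.8125] = [26.5000 -3.7500; -3.7500 4.3125]
BᵀPA = [-8.0000 -5.0000; 3.0000 -3.7500]
K = S⁻¹·BᵀPA = [-0.2320 -0.3555; 0.4939 -1.1787]
A−BK = [-0.2170 0.6997; 0.2741 -0.6768]
AᵀP(A−BK) = [0.6623 -1.3078; -1.3078 3.8026]
P' = Q + AᵀP(A−BK) = [11.9123 -5.8078; -5.8078 6.0526]
tr(P') = 17.9649

-0.2320 -0.3555 0.4939 -1.1787


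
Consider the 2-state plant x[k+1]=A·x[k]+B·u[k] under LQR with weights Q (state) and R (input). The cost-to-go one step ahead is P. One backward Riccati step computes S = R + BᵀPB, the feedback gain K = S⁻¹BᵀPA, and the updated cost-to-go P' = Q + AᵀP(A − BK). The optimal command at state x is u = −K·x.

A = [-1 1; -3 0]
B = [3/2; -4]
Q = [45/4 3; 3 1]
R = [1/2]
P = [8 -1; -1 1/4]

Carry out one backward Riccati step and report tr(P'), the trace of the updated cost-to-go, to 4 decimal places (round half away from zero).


14.9855

BᵀP = [16.0000 -2.5000]
S = R + BᵀPB = [1/2] + [34.0000] = [34.5000]
BᵀPA = [-8.5000 16.0000]
K = S⁻¹·BᵀPA = [-0.2464 0.4638]
A−BK = [-0.6304 0.3043; -3.9855 1.8551]
AᵀP(A−BK) = [2.1558 -1.0580; -1.0580 0.5797]
P' = Q + AᵀP(A−BK) = [13.4058 1.9420; 1.9420 1.5797]
tr(P') = 14.9855


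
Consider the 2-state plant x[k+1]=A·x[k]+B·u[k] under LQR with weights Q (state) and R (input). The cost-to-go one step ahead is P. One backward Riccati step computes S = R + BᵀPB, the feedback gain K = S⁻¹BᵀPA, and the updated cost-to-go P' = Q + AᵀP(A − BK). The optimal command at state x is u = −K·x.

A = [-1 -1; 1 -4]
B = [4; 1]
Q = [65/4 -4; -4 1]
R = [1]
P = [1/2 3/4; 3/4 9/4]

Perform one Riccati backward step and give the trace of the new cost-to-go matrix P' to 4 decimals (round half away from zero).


BᵀP = [2.7500 5.2500]
S = R + BᵀPB = [1] + [16.2500] = [17.2500]
BᵀPA = [2.5000 -23.7500]
K = S⁻¹·BᵀPA = [0.1449 -1.3768]
A−BK = [-1.5797 4.5072; 0.8551 -2.6232]
AᵀP(A−BK) = [0.8877 -2.8080; -2.8080 9.8007]
P' = Q + AᵀP(A−BK) = [17.1377 -6.8080; -6.8080 10.8007]
tr(P') = 27.9384

27.9384


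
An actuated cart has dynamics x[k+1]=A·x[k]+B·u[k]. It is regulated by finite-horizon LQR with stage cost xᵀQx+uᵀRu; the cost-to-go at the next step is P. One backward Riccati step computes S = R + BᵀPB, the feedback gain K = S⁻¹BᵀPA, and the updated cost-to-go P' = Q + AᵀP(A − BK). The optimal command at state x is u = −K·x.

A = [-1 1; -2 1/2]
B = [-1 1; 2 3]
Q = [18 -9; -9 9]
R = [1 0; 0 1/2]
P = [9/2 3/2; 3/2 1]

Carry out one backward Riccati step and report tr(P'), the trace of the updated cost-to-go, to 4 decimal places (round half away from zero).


27.6425

BᵀP = [-1.5000 0.5000; 9.0000 4.5000]
S = R + BᵀPB = [1 0; 0 1/2] + [2.5000 0.0000; 0.0000 22.5000] = [3.5000 0.0000; 0.0000 23.0000]
BᵀPA = [0.5000 -1.2500; -18.0000 11.2500]
K = S⁻¹·BᵀPA = [0.1429 -0.3571; -0.7826 0.4891]
A−BK = [-0.0745 0.1537; 0.0621 -0.2531]
AᵀP(A−BK) = [0.3416 -0.2671; -0.2671 0.3009]
P' = Q + AᵀP(A−BK) = [18.3416 -9.2671; -9.2671 9.3009]
tr(P') = 27.6425


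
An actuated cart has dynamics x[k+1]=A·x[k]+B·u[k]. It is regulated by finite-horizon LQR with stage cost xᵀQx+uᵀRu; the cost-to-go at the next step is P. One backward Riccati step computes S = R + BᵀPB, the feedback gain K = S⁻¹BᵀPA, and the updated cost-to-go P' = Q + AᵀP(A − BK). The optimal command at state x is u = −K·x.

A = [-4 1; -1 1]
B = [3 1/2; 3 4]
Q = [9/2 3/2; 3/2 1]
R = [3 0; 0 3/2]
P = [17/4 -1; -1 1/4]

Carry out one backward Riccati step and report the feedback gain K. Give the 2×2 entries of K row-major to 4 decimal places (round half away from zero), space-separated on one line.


BᵀP = [9.7500 -2.2500; -1.8750 0.5000]
S = R + BᵀPB = [3 0; 0 3/2] + [22.5000 -4.1250; -4.1250 1.0625] = [25.5000 -4.1250; -4.1250 2.5625]
BᵀPA = [-36.7500 7.5000; 7.0000 -1.3750]
K = S⁻¹·BᵀPA = [-1.3511 0.2803; 0.5567 -0.0854]
A−BK = [-0.2250 0.2017; 0.8264 0.5005]
AᵀP(A−BK) = [6.6993 -1.3511; -1.3511 0.2803]
P' = Q + AᵀP(A−BK) = [11.1993 0.1489; 0.1489 1.2803]
tr(P') = 12.4796

-1.3511 0.2803 0.5567 -0.0854
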